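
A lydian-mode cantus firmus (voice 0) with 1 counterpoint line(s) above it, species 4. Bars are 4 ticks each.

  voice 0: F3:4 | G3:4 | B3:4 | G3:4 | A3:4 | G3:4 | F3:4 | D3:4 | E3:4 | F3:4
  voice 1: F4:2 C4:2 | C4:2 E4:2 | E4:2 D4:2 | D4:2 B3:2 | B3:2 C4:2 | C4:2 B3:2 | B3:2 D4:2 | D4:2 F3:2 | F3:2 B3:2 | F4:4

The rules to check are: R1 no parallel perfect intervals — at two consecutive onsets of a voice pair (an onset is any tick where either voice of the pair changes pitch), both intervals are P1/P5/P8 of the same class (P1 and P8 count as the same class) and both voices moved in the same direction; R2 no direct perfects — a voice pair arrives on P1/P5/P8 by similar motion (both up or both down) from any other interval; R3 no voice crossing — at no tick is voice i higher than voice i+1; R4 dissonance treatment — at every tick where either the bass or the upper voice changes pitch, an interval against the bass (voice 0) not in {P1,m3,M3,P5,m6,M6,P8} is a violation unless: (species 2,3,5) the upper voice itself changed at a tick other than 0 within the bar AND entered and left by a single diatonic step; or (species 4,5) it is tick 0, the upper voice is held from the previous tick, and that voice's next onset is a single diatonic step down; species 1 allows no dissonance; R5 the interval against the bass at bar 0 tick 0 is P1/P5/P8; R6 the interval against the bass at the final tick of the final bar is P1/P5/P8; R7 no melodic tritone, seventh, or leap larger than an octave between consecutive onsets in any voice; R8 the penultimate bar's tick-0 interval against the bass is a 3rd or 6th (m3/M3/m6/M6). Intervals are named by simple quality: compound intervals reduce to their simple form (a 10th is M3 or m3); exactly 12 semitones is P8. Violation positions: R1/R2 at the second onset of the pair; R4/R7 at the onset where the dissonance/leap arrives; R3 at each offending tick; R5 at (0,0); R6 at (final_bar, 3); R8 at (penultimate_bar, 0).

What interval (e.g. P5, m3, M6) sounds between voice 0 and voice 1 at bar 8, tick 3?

voice 0=E3 voice 1=B3 -> P5

P5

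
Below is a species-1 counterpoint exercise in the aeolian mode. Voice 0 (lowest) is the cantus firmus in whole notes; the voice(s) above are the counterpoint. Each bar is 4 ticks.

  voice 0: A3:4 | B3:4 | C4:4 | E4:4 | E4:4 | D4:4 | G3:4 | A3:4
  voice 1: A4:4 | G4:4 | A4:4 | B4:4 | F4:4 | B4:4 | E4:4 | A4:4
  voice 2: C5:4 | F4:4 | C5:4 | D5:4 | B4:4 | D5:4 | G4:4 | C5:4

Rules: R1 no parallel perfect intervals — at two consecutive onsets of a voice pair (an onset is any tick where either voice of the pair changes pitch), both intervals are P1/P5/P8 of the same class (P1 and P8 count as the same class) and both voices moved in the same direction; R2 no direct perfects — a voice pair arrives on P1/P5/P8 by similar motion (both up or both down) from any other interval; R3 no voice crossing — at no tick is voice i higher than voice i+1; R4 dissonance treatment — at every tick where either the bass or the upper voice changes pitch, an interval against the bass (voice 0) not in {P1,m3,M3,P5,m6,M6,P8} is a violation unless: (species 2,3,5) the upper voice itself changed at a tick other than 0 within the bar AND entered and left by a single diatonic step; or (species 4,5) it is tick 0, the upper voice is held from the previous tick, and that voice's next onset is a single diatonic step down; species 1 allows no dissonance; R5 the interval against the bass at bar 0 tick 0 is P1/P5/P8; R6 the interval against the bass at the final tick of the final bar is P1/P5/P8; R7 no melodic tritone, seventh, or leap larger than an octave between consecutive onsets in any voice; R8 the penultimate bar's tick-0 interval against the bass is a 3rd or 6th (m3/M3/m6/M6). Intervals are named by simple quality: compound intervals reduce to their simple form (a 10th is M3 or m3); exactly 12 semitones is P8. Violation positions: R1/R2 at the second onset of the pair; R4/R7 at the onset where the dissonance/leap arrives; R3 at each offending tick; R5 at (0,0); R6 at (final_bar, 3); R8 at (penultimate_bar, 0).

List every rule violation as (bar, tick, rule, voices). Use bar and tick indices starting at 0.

bar 0: v0=A3 v1=A4 v2=C5 downbeat m3
bar 1: v0=B3 v1=G4 v2=F4 downbeat TT
bar 2: v0=C4 v1=A4 v2=C5 downbeat P8
bar 3: v0=E4 v1=B4 v2=D5 downbeat m7
bar 4: v0=E4 v1=F4 v2=B4 downbeat P5
bar 5: v0=D4 v1=B4 v2=D5 downbeat P8
bar 6: v0=G3 v1=E4 v2=G4 downbeat P8
bar 7: v0=A3 v1=A4 v2=C5 downbeat m3
  -> R5 @ bar 0 tick 0 v(0, 2): opens on m3
  -> R3 @ bar 1 tick 0 v(1, 2): G4 above F4
  -> R4 @ bar 1 tick 0 v(0, 2): B3/F4 TT untreated
  -> R3 @ bar 1 tick 1 v(1, 2): G4 above F4
  -> R3 @ bar 1 tick 2 v(1, 2): G4 above F4
  -> R3 @ bar 1 tick 3 v(1, 2): G4 above F4
  -> R2 @ bar 2 tick 0 v(0, 2): B3/F4 TT -> C4/C5 P8 similar
  -> R2 @ bar 3 tick 0 v(0, 1): C4/A4 M6 -> E4/B4 P5 similar
  -> R4 @ bar 3 tick 0 v(0, 2): E4/D5 m7 untreated
  -> R4 @ bar 4 tick 0 v(0, 1): E4/F4 m2 untreated
  -> R7 @ bar 4 tick 0 v(1,): B4->F4 leap 6st
  -> R7 @ bar 5 tick 0 v(1,): F4->B4 leap 6st
  -> R1 @ bar 6 tick 0 v(0, 2): D4/D5 P8 -> G3/G4 P8 similar
  -> R8 @ bar 6 tick 0 v(0, 2): penult P8 not 3rd/6th
  -> R2 @ bar 7 tick 0 v(0, 1): G3/E4 M6 -> A3/A4 P8 similar
  -> R6 @ bar 7 tick 3 v(0, 2): closes on m3

(0, 0, R5, (0, 2))
(1, 0, R3, (1, 2))
(1, 0, R4, (0, 2))
(1, 1, R3, (1, 2))
(1, 2, R3, (1, 2))
(1, 3, R3, (1, 2))
(2, 0, R2, (0, 2))
(3, 0, R2, (0, 1))
(3, 0, R4, (0, 2))
(4, 0, R4, (0, 1))
(4, 0, R7, (1,))
(5, 0, R7, (1,))
(6, 0, R1, (0, 2))
(6, 0, R8, (0, 2))
(7, 0, R2, (0, 1))
(7, 3, R6, (0, 2))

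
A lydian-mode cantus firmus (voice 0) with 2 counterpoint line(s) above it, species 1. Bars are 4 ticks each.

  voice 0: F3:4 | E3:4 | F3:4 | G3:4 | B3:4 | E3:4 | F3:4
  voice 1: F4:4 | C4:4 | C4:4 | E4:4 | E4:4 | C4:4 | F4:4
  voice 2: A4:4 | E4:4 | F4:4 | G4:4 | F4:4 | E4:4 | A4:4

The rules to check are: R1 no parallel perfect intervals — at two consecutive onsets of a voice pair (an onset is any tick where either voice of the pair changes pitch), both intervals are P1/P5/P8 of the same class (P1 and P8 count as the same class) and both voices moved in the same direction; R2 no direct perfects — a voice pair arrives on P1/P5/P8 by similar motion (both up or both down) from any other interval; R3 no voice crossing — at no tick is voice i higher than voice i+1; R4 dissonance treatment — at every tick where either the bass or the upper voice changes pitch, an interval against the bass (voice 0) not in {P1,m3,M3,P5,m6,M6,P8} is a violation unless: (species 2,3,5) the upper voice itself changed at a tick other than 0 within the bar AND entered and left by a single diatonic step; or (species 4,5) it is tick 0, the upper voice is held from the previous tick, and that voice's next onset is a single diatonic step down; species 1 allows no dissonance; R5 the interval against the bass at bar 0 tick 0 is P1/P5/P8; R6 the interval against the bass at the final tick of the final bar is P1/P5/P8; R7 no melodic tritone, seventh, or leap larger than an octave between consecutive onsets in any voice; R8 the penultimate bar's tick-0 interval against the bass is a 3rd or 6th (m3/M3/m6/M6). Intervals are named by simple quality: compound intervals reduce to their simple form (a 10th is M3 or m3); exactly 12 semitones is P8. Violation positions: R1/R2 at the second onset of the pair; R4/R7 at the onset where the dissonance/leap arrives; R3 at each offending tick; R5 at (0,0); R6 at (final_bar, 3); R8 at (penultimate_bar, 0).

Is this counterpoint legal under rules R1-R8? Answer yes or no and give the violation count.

bar 0: v0=F3 v1=F4 v2=A4 (M3)
bar 1: v0=E3 v1=C4 v2=E4 (P8)
bar 2: v0=F3 v1=C4 v2=F4 (P8)
bar 3: v0=G3 v1=E4 v2=G4 (P8)
bar 4: v0=B3 v1=E4 v2=F4 (TT)
bar 5: v0=E3 v1=C4 v2=E4 (P8)
bar 6: v0=F3 v1=F4 v2=A4 (M3)
  R5 @ bar0.0: opens on M3
  R2 @ bar1.0: F3/A4 M3 -> E3/E4 P8 similar
  R1 @ bar2.0: E3/E4 P8 -> F3/F4 P8 similar
  R1 @ bar3.0: F3/F4 P8 -> G3/G4 P8 similar
  R4 @ bar4.0: B3/E4 P4 untreated
  R4 @ bar4.0: B3/F4 TT untreated
  R2 @ bar5.0: B3/F4 TT -> E3/E4 P8 similar
  R8 @ bar5.0: penult P8 not 3rd/6th
  R2 @ bar6.0: E3/C4 m6 -> F3/F4 P8 similar
  R6 @ bar6.3: closes on M3

No (10 violations)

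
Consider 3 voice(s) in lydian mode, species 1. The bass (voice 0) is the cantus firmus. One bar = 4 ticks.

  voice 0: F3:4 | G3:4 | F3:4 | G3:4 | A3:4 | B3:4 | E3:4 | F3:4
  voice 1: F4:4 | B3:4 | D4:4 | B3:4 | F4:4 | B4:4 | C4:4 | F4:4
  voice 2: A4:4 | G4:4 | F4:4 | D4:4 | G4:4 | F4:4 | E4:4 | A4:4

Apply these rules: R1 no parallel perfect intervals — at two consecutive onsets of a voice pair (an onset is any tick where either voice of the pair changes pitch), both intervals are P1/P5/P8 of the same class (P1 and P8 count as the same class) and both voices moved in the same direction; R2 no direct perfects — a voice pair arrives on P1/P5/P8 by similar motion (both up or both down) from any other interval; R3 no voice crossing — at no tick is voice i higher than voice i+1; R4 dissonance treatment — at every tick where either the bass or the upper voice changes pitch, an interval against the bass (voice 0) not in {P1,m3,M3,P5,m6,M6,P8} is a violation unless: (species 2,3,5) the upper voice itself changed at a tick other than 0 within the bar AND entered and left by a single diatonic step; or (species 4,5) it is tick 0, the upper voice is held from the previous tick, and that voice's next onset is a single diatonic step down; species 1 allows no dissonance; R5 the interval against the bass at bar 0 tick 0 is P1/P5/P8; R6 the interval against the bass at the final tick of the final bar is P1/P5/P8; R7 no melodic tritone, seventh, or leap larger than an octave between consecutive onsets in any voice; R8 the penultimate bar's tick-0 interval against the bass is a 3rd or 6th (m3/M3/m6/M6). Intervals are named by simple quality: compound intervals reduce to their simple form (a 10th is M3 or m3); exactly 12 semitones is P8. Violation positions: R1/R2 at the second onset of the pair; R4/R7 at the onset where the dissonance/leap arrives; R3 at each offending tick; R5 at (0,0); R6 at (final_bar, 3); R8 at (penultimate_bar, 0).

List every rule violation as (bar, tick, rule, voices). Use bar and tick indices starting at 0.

(0, 0, R5, (0, 2))
(1, 0, R7, (1,))
(2, 0, R1, (0, 2))
(4, 0, R4, (0, 2))
(4, 0, R7, (1,))
(5, 0, R2, (0, 1))
(5, 0, R3, (1, 2))
(5, 0, R4, (0, 2))
(5, 0, R7, (1,))
(5, 1, R3, (1, 2))
(5, 2, R3, (1, 2))
(5, 3, R3, (1, 2))
(6, 0, R2, (0, 2))
(6, 0, R7, (1,))
(6, 0, R8, (0, 2))
(7, 0, R2, (0, 1))
(7, 3, R6, (0, 2))

bar 0: v0=F3 v1=F4 v2=A4 downbeat M3
bar 1: v0=G3 v1=B3 v2=G4 downbeat P8
bar 2: v0=F3 v1=D4 v2=F4 downbeat P8
bar 3: v0=G3 v1=B3 v2=D4 downbeat P5
bar 4: v0=A3 v1=F4 v2=G4 downbeat m7
bar 5: v0=B3 v1=B4 v2=F4 downbeat TT
bar 6: v0=E3 v1=C4 v2=E4 downbeat P8
bar 7: v0=F3 v1=F4 v2=A4 downbeat M3
  -> R5 @ bar 0 tick 0 v(0, 2): opens on M3
  -> R7 @ bar 1 tick 0 v(1,): F4->B3 leap 6st
  -> R1 @ bar 2 tick 0 v(0, 2): G3/G4 P8 -> F3/F4 P8 similar
  -> R4 @ bar 4 tick 0 v(0, 2): A3/G4 m7 untreated
  -> R7 @ bar 4 tick 0 v(1,): B3->F4 leap 6st
  -> R2 @ bar 5 tick 0 v(0, 1): A3/F4 m6 -> B3/B4 P8 similar
  -> R3 @ bar 5 tick 0 v(1, 2): B4 above F4
  -> R4 @ bar 5 tick 0 v(0, 2): B3/F4 TT untreated
  -> R7 @ bar 5 tick 0 v(1,): F4->B4 leap 6st
  -> R3 @ bar 5 tick 1 v(1, 2): B4 above F4
  -> R3 @ bar 5 tick 2 v(1, 2): B4 above F4
  -> R3 @ bar 5 tick 3 v(1, 2): B4 above F4
  -> R2 @ bar 6 tick 0 v(0, 2): B3/F4 TT -> E3/E4 P8 similar
  -> R7 @ bar 6 tick 0 v(1,): B4->C4 leap 11st
  -> R8 @ bar 6 tick 0 v(0, 2): penult P8 not 3rd/6th
  -> R2 @ bar 7 tick 0 v(0, 1): E3/C4 m6 -> F3/F4 P8 similar
  -> R6 @ bar 7 tick 3 v(0, 2): closes on M3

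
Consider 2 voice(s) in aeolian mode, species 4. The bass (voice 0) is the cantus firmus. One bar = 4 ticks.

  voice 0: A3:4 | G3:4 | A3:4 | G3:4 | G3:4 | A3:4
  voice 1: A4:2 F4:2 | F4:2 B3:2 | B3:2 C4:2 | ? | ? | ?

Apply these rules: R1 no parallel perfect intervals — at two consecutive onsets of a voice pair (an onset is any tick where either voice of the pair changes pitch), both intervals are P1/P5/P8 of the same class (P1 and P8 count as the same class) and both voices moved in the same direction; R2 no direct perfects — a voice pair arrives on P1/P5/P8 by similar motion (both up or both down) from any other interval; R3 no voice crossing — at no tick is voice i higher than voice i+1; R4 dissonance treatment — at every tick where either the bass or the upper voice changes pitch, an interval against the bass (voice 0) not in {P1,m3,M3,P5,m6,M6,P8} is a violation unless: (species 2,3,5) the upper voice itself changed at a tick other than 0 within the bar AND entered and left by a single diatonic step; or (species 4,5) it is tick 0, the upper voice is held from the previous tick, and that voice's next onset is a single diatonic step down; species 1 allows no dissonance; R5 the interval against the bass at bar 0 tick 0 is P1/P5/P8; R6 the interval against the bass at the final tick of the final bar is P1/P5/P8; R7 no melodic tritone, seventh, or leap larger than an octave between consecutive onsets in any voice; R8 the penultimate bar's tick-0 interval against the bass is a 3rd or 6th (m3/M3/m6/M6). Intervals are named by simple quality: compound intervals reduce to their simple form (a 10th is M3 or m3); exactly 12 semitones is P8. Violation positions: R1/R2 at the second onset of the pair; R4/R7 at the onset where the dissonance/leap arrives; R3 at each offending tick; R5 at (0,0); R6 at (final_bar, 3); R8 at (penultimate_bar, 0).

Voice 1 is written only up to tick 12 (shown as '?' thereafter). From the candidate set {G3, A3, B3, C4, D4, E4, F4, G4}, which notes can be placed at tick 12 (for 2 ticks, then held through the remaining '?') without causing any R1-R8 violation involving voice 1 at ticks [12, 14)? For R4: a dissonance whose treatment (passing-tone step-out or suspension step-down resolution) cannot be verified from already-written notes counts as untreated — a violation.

G3: violates R2
A3: violates R4
B3: legal
C4: violates R4
D4: legal
E4: legal
F4: violates R4
G4: legal

{B3, D4, E4, G4}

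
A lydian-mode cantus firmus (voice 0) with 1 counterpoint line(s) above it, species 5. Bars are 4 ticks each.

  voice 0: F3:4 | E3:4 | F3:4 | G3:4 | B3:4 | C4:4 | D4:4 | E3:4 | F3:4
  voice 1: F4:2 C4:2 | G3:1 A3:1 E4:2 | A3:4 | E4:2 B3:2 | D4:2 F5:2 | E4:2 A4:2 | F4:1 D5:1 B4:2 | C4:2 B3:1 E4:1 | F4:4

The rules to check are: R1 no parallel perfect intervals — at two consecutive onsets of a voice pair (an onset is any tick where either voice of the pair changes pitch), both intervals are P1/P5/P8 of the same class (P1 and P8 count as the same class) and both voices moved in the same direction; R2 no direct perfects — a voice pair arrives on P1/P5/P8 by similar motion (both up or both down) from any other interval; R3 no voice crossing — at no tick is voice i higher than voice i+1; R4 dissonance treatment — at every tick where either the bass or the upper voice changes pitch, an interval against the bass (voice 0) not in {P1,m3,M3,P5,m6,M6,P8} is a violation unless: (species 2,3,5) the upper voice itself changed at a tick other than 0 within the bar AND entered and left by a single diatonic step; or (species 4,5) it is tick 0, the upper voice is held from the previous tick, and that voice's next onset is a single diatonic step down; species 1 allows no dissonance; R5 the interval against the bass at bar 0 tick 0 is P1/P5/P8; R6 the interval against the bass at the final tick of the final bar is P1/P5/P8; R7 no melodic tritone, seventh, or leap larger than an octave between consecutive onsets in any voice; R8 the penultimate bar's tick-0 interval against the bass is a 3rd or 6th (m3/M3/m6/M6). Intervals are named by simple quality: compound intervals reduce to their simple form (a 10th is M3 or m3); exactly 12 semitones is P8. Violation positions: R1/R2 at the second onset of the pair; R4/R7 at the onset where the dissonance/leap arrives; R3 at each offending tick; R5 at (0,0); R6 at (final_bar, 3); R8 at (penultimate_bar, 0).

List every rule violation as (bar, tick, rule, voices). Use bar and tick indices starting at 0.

bar 0: v0=F3 v1=F4 downbeat P8
bar 1: v0=E3 v1=G3 downbeat m3
bar 2: v0=F3 v1=A3 downbeat M3
bar 3: v0=G3 v1=E4 downbeat M6
bar 4: v0=B3 v1=D4 downbeat m3
bar 5: v0=C4 v1=E4 downbeat M3
bar 6: v0=D4 v1=F4 downbeat m3
bar 7: v0=E3 v1=C4 downbeat m6
bar 8: v0=F3 v1=F4 downbeat P8
  -> R4 @ bar 1 tick 1 v(0, 1): E3/A3 P4 untreated
  -> R4 @ bar 4 tick 2 v(0, 1): B3/F5 TT untreated
  -> R7 @ bar 4 tick 2 v(1,): D4->F5 leap 15st
  -> R7 @ bar 5 tick 0 v(1,): F5->E4 leap 13st
  -> R7 @ bar 7 tick 0 v(0,): D4->E3 leap 10st
  -> R7 @ bar 7 tick 0 v(1,): B4->C4 leap 11st
  -> R1 @ bar 8 tick 0 v(0, 1): E3/E4 P8 -> F3/F4 P8 similar

(1, 1, R4, (0, 1))
(4, 2, R4, (0, 1))
(4, 2, R7, (1,))
(5, 0, R7, (1,))
(7, 0, R7, (0,))
(7, 0, R7, (1,))
(8, 0, R1, (0, 1))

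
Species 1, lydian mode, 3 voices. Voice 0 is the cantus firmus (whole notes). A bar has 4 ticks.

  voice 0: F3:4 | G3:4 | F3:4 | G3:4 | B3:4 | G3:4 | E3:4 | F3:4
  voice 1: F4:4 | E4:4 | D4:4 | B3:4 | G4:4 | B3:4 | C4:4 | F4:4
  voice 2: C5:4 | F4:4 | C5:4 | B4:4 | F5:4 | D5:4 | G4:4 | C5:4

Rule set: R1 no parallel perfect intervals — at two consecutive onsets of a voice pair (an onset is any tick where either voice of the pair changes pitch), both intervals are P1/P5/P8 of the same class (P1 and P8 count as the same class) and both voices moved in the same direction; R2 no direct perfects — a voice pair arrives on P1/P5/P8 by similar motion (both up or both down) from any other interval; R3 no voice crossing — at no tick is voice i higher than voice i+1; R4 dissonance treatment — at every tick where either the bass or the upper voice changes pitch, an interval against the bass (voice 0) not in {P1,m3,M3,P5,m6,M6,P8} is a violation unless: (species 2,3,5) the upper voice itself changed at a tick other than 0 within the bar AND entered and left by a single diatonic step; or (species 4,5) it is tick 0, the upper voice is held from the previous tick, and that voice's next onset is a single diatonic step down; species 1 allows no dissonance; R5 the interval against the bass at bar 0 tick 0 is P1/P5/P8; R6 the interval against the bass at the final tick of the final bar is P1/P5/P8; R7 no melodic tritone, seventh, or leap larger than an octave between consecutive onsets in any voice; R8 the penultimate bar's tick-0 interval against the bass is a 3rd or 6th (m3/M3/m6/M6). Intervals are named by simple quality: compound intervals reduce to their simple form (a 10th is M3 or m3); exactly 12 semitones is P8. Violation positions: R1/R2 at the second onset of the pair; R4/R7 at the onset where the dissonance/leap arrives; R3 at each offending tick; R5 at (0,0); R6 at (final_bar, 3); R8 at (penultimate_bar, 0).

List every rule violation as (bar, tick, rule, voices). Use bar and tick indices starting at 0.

(1, 0, R4, (0, 2))
(3, 0, R2, (1, 2))
(4, 0, R4, (0, 2))
(4, 0, R7, (2,))
(5, 0, R2, (0, 2))
(7, 0, R1, (1, 2))
(7, 0, R2, (0, 1))
(7, 0, R2, (0, 2))

bar 0: v0=F3 v1=F4 v2=C5 downbeat P5
bar 1: v0=G3 v1=E4 v2=F4 downbeat m7
bar 2: v0=F3 v1=D4 v2=C5 downbeat P5
bar 3: v0=G3 v1=B3 v2=B4 downbeat M3
bar 4: v0=B3 v1=G4 v2=F5 downbeat TT
bar 5: v0=G3 v1=B3 v2=D5 downbeat P5
bar 6: v0=E3 v1=C4 v2=G4 downbeat m3
bar 7: v0=F3 v1=F4 v2=C5 downbeat P5
  -> R4 @ bar 1 tick 0 v(0, 2): G3/F4 m7 untreated
  -> R2 @ bar 3 tick 0 v(1, 2): D4/C5 m7 -> B3/B4 P8 similar
  -> R4 @ bar 4 tick 0 v(0, 2): B3/F5 TT untreated
  -> R7 @ bar 4 tick 0 v(2,): B4->F5 leap 6st
  -> R2 @ bar 5 tick 0 v(0, 2): B3/F5 TT -> G3/D5 P5 similar
  -> R1 @ bar 7 tick 0 v(1, 2): C4/G4 P5 -> F4/C5 P5 similar
  -> R2 @ bar 7 tick 0 v(0, 1): E3/C4 m6 -> F3/F4 P8 similar
  -> R2 @ bar 7 tick 0 v(0, 2): E3/G4 m3 -> F3/C5 P5 similar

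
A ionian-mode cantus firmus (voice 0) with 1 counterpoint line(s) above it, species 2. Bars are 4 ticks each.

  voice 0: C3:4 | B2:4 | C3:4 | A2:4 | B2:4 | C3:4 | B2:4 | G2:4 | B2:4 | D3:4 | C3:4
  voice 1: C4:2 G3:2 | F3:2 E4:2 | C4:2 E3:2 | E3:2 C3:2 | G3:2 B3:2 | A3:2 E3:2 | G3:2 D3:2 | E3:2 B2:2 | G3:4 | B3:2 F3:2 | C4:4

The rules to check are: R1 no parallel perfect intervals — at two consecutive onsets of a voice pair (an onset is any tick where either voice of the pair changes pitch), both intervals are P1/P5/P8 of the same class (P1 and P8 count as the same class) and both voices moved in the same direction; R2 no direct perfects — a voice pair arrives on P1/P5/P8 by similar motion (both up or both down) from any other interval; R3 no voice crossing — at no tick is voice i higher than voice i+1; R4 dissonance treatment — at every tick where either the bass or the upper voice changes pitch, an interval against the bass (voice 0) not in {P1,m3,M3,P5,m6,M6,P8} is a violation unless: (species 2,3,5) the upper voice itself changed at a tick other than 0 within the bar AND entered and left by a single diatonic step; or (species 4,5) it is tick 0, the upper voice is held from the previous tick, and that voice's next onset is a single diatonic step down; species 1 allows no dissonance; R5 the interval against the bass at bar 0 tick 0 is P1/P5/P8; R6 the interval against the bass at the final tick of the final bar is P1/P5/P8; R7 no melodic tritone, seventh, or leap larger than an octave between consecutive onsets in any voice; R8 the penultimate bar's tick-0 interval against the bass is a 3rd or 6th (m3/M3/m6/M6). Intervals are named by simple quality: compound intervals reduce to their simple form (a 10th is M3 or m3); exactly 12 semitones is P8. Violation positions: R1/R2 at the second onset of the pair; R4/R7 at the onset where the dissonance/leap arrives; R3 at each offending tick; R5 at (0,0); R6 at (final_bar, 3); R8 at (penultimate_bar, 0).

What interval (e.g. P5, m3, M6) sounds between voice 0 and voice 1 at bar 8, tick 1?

m6

voice 0=B2 voice 1=G3 -> m6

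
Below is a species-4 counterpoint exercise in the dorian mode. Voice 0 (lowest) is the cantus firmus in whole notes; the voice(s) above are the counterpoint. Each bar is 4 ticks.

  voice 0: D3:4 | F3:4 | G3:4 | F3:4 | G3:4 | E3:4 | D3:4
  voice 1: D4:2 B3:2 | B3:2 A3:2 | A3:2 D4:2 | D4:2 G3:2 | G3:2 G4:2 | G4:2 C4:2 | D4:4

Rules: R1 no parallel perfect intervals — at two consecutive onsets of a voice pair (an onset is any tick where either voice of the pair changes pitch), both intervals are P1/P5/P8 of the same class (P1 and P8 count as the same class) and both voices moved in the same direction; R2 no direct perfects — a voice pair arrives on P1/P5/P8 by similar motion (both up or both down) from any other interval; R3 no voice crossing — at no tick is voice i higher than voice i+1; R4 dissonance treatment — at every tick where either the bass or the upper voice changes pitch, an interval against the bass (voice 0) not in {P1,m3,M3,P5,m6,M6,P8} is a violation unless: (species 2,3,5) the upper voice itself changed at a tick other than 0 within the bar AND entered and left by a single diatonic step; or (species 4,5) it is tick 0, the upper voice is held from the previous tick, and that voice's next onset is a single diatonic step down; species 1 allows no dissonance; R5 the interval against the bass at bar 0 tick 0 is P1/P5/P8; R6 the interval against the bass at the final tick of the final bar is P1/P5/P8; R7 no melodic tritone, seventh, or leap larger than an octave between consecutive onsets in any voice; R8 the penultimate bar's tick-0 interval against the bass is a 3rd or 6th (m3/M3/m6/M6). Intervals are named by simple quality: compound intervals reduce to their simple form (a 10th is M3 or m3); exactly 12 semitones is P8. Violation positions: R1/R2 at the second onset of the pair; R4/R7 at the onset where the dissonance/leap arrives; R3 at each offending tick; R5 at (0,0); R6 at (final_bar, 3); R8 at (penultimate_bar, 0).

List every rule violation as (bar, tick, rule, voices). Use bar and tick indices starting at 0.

(2, 0, R4, (0, 1))
(3, 2, R4, (0, 1))

bar 0: v0=D3 v1=D4 downbeat P8
bar 1: v0=F3 v1=B3 downbeat TT
bar 2: v0=G3 v1=A3 downbeat M2
bar 3: v0=F3 v1=D4 downbeat M6
bar 4: v0=G3 v1=G3 downbeat P1
bar 5: v0=E3 v1=G4 downbeat m3
bar 6: v0=D3 v1=D4 downbeat P8
  -> R4 @ bar 2 tick 0 v(0, 1): G3/A3 M2 untreated
  -> R4 @ bar 3 tick 2 v(0, 1): F3/G3 M2 untreated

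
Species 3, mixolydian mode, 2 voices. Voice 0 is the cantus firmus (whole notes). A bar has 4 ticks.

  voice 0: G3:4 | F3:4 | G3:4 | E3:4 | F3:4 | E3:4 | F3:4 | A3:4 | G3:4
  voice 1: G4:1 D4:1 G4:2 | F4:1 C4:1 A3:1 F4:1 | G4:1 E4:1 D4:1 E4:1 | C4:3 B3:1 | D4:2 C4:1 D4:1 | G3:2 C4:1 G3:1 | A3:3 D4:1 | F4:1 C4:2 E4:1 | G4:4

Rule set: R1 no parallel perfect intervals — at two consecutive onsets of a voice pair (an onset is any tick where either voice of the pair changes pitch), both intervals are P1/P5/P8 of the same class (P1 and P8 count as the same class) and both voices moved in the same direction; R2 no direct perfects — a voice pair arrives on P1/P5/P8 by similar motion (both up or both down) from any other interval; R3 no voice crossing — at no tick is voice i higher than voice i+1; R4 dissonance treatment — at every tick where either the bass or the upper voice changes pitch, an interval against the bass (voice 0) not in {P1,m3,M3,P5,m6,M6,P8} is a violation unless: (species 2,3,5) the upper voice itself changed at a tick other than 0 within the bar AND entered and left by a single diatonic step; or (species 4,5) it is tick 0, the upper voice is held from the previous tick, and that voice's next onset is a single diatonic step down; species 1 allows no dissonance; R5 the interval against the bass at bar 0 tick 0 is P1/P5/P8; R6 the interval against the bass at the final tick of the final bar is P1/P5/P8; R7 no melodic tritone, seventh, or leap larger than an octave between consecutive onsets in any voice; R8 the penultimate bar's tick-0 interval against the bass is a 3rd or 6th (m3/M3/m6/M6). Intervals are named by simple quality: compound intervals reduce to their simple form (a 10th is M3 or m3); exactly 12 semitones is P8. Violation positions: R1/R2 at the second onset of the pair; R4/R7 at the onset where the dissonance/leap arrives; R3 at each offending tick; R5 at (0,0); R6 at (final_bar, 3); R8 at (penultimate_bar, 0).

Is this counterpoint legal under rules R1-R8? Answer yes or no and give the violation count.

bar 0: v0=G3 v1=G4 (P8)
bar 1: v0=F3 v1=F4 (P8)
bar 2: v0=G3 v1=G4 (P8)
bar 3: v0=E3 v1=C4 (m6)
bar 4: v0=F3 v1=D4 (M6)
bar 5: v0=E3 v1=G3 (m3)
bar 6: v0=F3 v1=A3 (M3)
bar 7: v0=A3 v1=F4 (m6)
bar 8: v0=G3 v1=G4 (P8)
  R1 @ bar1.0: G3/G4 P8 -> F3/F4 P8 similar
  R1 @ bar2.0: F3/F4 P8 -> G3/G4 P8 similar

No (2 violations)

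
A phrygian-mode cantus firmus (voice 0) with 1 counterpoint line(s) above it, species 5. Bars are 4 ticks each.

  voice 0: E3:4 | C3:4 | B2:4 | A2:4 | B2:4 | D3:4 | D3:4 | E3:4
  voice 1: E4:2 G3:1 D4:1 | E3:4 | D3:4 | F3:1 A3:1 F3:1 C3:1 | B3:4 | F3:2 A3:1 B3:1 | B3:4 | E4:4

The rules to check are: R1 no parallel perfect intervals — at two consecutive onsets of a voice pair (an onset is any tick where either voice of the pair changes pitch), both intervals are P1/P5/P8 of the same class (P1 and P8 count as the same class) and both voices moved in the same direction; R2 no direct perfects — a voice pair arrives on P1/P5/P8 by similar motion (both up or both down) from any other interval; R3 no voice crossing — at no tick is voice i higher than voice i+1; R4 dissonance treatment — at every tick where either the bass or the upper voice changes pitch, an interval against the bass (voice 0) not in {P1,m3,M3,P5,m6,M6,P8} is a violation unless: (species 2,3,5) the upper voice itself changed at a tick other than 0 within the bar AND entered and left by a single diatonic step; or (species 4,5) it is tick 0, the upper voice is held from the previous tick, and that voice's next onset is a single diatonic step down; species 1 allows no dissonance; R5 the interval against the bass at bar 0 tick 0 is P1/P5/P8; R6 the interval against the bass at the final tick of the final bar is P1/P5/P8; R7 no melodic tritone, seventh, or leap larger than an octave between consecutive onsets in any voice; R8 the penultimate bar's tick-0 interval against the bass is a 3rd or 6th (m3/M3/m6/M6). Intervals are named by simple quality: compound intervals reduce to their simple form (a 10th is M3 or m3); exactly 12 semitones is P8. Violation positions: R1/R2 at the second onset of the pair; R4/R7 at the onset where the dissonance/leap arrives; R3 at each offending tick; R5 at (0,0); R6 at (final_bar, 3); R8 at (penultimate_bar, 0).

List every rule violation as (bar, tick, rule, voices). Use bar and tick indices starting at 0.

bar 0: v0=E3 v1=E4 downbeat P8
bar 1: v0=C3 v1=E3 downbeat M3
bar 2: v0=B2 v1=D3 downbeat m3
bar 3: v0=A2 v1=F3 downbeat m6
bar 4: v0=B2 v1=B3 downbeat P8
bar 5: v0=D3 v1=F3 downbeat m3
bar 6: v0=D3 v1=B3 downbeat M6
bar 7: v0=E3 v1=E4 downbeat P8
  -> R4 @ bar 0 tick 3 v(0, 1): E3/D4 m7 untreated
  -> R7 @ bar 1 tick 0 v(1,): D4->E3 leap 10st
  -> R2 @ bar 4 tick 0 v(0, 1): A2/C3 m3 -> B2/B3 P8 similar
  -> R7 @ bar 4 tick 0 v(1,): C3->B3 leap 11st
  -> R7 @ bar 5 tick 0 v(1,): B3->F3 leap 6st
  -> R2 @ bar 7 tick 0 v(0, 1): D3/B3 M6 -> E3/E4 P8 similar

(0, 3, R4, (0, 1))
(1, 0, R7, (1,))
(4, 0, R2, (0, 1))
(4, 0, R7, (1,))
(5, 0, R7, (1,))
(7, 0, R2, (0, 1))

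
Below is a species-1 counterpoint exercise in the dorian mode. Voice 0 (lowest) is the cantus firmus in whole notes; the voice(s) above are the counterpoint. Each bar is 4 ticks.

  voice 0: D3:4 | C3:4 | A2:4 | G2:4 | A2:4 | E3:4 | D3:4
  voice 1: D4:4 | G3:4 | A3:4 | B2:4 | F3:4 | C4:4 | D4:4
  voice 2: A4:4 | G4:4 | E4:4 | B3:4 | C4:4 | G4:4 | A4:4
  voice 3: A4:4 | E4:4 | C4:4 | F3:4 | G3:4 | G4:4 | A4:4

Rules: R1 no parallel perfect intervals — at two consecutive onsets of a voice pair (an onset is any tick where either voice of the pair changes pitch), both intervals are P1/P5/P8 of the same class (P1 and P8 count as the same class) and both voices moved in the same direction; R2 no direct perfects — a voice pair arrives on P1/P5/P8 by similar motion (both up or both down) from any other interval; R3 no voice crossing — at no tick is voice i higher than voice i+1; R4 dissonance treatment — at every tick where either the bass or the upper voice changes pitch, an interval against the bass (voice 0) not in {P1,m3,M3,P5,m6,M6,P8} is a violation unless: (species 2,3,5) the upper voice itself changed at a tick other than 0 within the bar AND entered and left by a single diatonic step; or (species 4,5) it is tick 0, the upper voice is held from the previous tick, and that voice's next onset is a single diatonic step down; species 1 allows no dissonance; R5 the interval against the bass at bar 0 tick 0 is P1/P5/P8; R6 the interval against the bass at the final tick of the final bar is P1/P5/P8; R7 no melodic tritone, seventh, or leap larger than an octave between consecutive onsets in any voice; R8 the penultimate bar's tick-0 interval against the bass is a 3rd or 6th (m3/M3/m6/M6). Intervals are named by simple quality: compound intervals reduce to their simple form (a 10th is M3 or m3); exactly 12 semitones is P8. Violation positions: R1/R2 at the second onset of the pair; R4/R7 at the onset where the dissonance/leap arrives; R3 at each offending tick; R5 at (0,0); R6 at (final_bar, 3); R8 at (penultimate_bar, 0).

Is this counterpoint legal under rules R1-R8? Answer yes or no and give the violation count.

No (32 violations)

bar 0: v0=D3 v1=D4 v2=A4 v3=A4 (P5)
bar 1: v0=C3 v1=G3 v2=G4 v3=E4 (M3)
bar 2: v0=A2 v1=A3 v2=E4 v3=C4 (m3)
bar 3: v0=G2 v1=B2 v2=B3 v3=F3 (m7)
bar 4: v0=A2 v1=F3 v2=C4 v3=G3 (m7)
bar 5: v0=E3 v1=C4 v2=G4 v3=G4 (m3)
bar 6: v0=D3 v1=D4 v2=A4 v3=A4 (P5)
  R1 @ bar1.0: D3/A4 P5 -> C3/G4 P5 similar
  R2 @ bar1.0: D3/D4 P8 -> C3/G3 P5 similar
  R2 @ bar1.0: D4/A4 P5 -> G3/G4 P8 similar
  R3 @ bar1.0: G4 above E4
  R3 @ bar1.1: G4 above E4
  R3 @ bar1.2: G4 above E4
  R3 @ bar1.3: G4 above E4
  R1 @ bar2.0: C3/G4 P5 -> A2/E4 P5 similar
  R3 @ bar2.0: E4 above C4
  R3 @ bar2.1: E4 above C4
  R3 @ bar2.2: E4 above C4
  R3 @ bar2.3: E4 above C4
  R2 @ bar3.0: A3/E4 P5 -> B2/B3 P8 similar
  R3 @ bar3.0: B3 above F3
  R4 @ bar3.0: G2/F3 m7 untreated
  R7 @ bar3.0: A3->B2 leap 10st
  R3 @ bar3.1: B3 above F3
  R3 @ bar3.2: B3 above F3
  R3 @ bar3.3: B3 above F3
  R2 @ bar4.0: B2/B3 P8 -> F3/C4 P5 similar
  R3 @ bar4.0: C4 above G3
  R4 @ bar4.0: A2/G3 m7 untreated
  R7 @ bar4.0: B2->F3 leap 6st
  R3 @ bar4.1: C4 above G3
  R3 @ bar4.2: C4 above G3
  R3 @ bar4.3: C4 above G3
  R1 @ bar5.0: F3/C4 P5 -> C4/G4 P5 similar
  R2 @ bar5.0: F3/G3 M2 -> C4/G4 P5 similar
  R2 @ bar5.0: C4/G3 P4 -> G4/G4 P1 similar
  R1 @ bar6.0: C4/G4 P5 -> D4/A4 P5 similar
  R1 @ bar6.0: C4/G4 P5 -> D4/A4 P5 similar
  R1 @ bar6.0: G4/G4 P1 -> A4/A4 P1 similar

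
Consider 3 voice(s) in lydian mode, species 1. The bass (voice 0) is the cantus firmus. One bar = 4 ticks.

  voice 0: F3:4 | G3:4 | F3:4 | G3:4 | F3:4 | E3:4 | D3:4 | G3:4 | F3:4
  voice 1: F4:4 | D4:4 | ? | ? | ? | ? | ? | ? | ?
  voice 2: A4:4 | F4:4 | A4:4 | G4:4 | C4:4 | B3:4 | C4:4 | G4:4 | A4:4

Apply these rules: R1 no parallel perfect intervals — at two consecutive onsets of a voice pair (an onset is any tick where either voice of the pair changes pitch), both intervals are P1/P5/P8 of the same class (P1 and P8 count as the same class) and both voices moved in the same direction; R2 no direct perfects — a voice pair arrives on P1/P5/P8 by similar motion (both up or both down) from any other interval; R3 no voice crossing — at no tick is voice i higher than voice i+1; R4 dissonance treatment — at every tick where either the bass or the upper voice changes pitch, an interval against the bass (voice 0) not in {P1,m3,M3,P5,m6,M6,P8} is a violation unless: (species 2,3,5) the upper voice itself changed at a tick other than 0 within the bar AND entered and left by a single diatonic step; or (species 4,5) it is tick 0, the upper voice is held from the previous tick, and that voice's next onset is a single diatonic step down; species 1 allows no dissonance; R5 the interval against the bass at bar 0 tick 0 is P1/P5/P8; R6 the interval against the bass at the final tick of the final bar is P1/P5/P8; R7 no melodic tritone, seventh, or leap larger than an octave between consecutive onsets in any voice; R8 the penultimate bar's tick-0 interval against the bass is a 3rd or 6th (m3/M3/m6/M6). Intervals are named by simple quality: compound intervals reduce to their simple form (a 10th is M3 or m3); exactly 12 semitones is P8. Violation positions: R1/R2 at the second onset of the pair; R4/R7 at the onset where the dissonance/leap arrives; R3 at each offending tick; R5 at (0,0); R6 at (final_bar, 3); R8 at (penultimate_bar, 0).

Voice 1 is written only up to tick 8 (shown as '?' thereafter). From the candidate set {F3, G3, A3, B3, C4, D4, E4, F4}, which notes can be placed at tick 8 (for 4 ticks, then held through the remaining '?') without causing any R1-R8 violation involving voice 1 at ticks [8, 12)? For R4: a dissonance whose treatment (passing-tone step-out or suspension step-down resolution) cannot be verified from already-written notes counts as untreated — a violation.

F3: violates R2
G3: violates R4
A3: legal
B3: violates R4
C4: violates R1
D4: legal
E4: violates R4
F4: legal

{A3, D4, F4}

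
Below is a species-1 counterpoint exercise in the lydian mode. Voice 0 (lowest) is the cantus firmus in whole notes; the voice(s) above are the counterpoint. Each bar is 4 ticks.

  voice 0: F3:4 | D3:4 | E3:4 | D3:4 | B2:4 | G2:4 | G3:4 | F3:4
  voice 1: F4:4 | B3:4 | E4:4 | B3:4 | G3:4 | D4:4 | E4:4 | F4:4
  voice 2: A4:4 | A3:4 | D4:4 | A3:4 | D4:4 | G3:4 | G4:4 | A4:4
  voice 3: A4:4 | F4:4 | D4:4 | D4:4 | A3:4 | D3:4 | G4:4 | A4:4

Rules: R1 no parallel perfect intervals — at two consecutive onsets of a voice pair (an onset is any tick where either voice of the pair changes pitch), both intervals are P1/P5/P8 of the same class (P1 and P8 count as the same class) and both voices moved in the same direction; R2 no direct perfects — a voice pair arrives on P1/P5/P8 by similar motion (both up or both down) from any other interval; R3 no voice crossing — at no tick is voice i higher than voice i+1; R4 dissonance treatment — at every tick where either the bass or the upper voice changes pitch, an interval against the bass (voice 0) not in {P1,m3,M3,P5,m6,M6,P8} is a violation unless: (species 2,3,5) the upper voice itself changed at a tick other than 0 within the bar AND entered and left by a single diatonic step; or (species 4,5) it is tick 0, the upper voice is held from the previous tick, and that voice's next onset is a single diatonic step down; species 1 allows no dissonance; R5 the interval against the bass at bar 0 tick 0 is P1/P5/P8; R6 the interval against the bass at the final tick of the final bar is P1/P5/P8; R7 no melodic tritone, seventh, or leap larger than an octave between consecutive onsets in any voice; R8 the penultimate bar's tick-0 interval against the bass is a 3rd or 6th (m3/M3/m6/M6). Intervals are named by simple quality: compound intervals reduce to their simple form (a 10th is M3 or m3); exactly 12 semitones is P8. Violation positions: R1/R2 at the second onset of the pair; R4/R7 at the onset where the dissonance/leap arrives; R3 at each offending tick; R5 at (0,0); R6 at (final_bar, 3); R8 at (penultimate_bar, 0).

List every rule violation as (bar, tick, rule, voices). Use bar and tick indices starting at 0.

(0, 0, R5, (0, 2))
(0, 0, R5, (0, 3))
(1, 0, R2, (0, 2))
(1, 0, R3, (1, 2))
(1, 0, R7, (1,))
(1, 1, R3, (1, 2))
(1, 2, R3, (1, 2))
(1, 3, R3, (1, 2))
(2, 0, R2, (0, 1))
(2, 0, R3, (1, 2))
(2, 0, R4, (0, 2))
(2, 0, R4, (0, 3))
(2, 1, R3, (1, 2))
(2, 2, R3, (1, 2))
(2, 3, R3, (1, 2))
(3, 0, R2, (0, 2))
(3, 0, R3, (1, 2))
(3, 1, R3, (1, 2))
(3, 2, R3, (1, 2))
(3, 3, R3, (1, 2))
(4, 0, R3, (2, 3))
(4, 0, R4, (0, 3))
(4, 1, R3, (2, 3))
(4, 2, R3, (2, 3))
(4, 3, R3, (2, 3))
(5, 0, R2, (0, 2))
(5, 0, R2, (0, 3))
(5, 0, R3, (1, 2))
(5, 0, R3, (2, 3))
(5, 1, R3, (1, 2))
(5, 1, R3, (2, 3))
(5, 2, R3, (1, 2))
(5, 2, R3, (2, 3))
(5, 3, R3, (1, 2))
(5, 3, R3, (2, 3))
(6, 0, R1, (0, 2))
(6, 0, R2, (0, 3))
(6, 0, R2, (2, 3))
(6, 0, R7, (3,))
(6, 0, R8, (0, 2))
(6, 0, R8, (0, 3))
(7, 0, R1, (2, 3))
(7, 3, R6, (0, 2))
(7, 3, R6, (0, 3))

bar 0: v0=F3 v1=F4 v2=A4 v3=A4 downbeat M3
bar 1: v0=D3 v1=B3 v2=A3 v3=F4 downbeat m3
bar 2: v0=E3 v1=E4 v2=D4 v3=D4 downbeat m7
bar 3: v0=D3 v1=B3 v2=A3 v3=D4 downbeat P8
bar 4: v0=B2 v1=G3 v2=D4 v3=A3 downbeat m7
bar 5: v0=G2 v1=D4 v2=G3 v3=D3 downbeat P5
bar 6: v0=G3 v1=E4 v2=G4 v3=G4 downbeat P8
bar 7: v0=F3 v1=F4 v2=A4 v3=A4 downbeat M3
  -> R5 @ bar 0 tick 0 v(0, 2): opens on M3
  -> R5 @ bar 0 tick 0 v(0, 3): opens on M3
  -> R2 @ bar 1 tick 0 v(0, 2): F3/A4 M3 -> D3/A3 P5 similar
  -> R3 @ bar 1 tick 0 v(1, 2): B3 above A3
  -> R7 @ bar 1 tick 0 v(1,): F4->B3 leap 6st
  -> R3 @ bar 1 tick 1 v(1, 2): B3 above A3
  -> R3 @ bar 1 tick 2 v(1, 2): B3 above A3
  -> R3 @ bar 1 tick 3 v(1, 2): B3 above A3
  -> R2 @ bar 2 tick 0 v(0, 1): D3/B3 M6 -> E3/E4 P8 similar
  -> R3 @ bar 2 tick 0 v(1, 2): E4 above D4
  -> R4 @ bar 2 tick 0 v(0, 2): E3/D4 m7 untreated
  -> R4 @ bar 2 tick 0 v(0, 3): E3/D4 m7 untreated
  -> R3 @ bar 2 tick 1 v(1, 2): E4 above D4
  -> R3 @ bar 2 tick 2 v(1, 2): E4 above D4
  -> R3 @ bar 2 tick 3 v(1, 2): E4 above D4
  -> R2 @ bar 3 tick 0 v(0, 2): E3/D4 m7 -> D3/A3 P5 similar
  -> R3 @ bar 3 tick 0 v(1, 2): B3 above A3
  -> R3 @ bar 3 tick 1 v(1, 2): B3 above A3
  -> R3 @ bar 3 tick 2 v(1, 2): B3 above A3
  -> R3 @ bar 3 tick 3 v(1, 2): B3 above A3
  -> R3 @ bar 4 tick 0 v(2, 3): D4 above A3
  -> R4 @ bar 4 tick 0 v(0, 3): B2/A3 m7 untreated
  -> R3 @ bar 4 tick 1 v(2, 3): D4 above A3
  -> R3 @ bar 4 tick 2 v(2, 3): D4 above A3
  -> R3 @ bar 4 tick 3 v(2, 3): D4 above A3
  -> R2 @ bar 5 tick 0 v(0, 2): B2/D4 m3 -> G2/G3 P8 similar
  -> R2 @ bar 5 tick 0 v(0, 3): B2/A3 m7 -> G2/D3 P5 similar
  -> R3 @ bar 5 tick 0 v(1, 2): D4 above G3
  -> R3 @ bar 5 tick 0 v(2, 3): G3 above D3
  -> R3 @ bar 5 tick 1 v(1, 2): D4 above G3
  -> R3 @ bar 5 tick 1 v(2, 3): G3 above D3
  -> R3 @ bar 5 tick 2 v(1, 2): D4 above G3
  -> R3 @ bar 5 tick 2 v(2, 3): G3 above D3
  -> R3 @ bar 5 tick 3 v(1, 2): D4 above G3
  -> R3 @ bar 5 tick 3 v(2, 3): G3 above D3
  -> R1 @ bar 6 tick 0 v(0, 2): G2/G3 P8 -> G3/G4 P8 similar
  -> R2 @ bar 6 tick 0 v(0, 3): G2/D3 P5 -> G3/G4 P8 similar
  -> R2 @ bar 6 tick 0 v(2, 3): G3/D3 P4 -> G4/G4 P1 similar
  -> R7 @ bar 6 tick 0 v(3,): D3->G4 leap 17st
  -> R8 @ bar 6 tick 0 v(0, 2): penult P8 not 3rd/6th
  -> R8 @ bar 6 tick 0 v(0, 3): penult P8 not 3rd/6th
  -> R1 @ bar 7 tick 0 v(2, 3): G4/G4 P1 -> A4/A4 P1 similar
  -> R6 @ bar 7 tick 3 v(0, 2): closes on M3
  -> R6 @ bar 7 tick 3 v(0, 3): closes on M3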